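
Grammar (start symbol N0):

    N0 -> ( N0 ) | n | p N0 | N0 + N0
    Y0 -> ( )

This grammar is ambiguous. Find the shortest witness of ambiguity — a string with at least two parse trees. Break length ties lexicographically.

length 1: no string has ≥2 trees
length 2: no string has ≥2 trees
length 3: no string has ≥2 trees
length 4: p n + n has 2 parse trees

Two derivations of p n + n:
  N0 ⇒ p N0 ⇒ p N0 + N0 ⇒ p n + N0 ⇒ p n + n
  N0 ⇒ N0 + N0 ⇒ p N0 + N0 ⇒ p n + N0 ⇒ p n + n

p n + n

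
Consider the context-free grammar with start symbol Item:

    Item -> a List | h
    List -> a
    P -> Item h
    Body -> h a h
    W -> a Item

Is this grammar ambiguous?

Only Item, List are reachable from Item; ignoring the rest: Restricted to the reachable nonterminals, every rule has the form A → t or A → t B, and no two rules for the same A share a first terminal. The grammar encodes a DFA — one run per string.

Unambiguous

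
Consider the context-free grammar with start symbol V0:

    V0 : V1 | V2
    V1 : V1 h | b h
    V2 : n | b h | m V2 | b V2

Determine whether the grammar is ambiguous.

Ambiguous

Witness: b h

Derivation 1: V0 ⇒ V1 ⇒ b h
Derivation 2: V0 ⇒ V2 ⇒ b h

Two distinct leftmost derivations for the same string.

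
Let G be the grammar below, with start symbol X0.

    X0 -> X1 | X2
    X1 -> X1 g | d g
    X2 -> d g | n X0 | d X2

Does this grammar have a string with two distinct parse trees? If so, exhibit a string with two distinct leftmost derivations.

Witness: d g

Derivation 1: X0 ⇒ X1 ⇒ d g
Derivation 2: X0 ⇒ X2 ⇒ d g

Two distinct leftmost derivations for the same string.

Ambiguous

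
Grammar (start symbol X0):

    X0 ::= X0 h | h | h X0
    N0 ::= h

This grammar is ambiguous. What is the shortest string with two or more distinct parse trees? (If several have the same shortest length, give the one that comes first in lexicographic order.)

h h

length 1: no string has ≥2 trees
length 2: h h has 2 parse trees

Two derivations of h h:
  X0 ⇒ X0 h ⇒ h h
  X0 ⇒ h X0 ⇒ h h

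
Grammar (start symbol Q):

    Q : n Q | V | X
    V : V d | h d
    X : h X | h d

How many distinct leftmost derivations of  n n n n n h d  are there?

Parse trees for n n n n n h d:
  [Q n [Q n [Q n [Q n [Q n [Q [V h d]]]]]]]
  [Q n [Q n [Q n [Q n [Q n [Q [X h d]]]]]]]

2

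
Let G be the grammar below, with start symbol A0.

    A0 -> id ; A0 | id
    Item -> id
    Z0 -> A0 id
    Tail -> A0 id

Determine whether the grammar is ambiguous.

Only A0 is reachable from A0; ignoring the rest: The reachable grammar is A → atom sep A | atom. Each atom is followed by either the separator (recurse) or end-of-string (stop) — no choice point.

Unambiguous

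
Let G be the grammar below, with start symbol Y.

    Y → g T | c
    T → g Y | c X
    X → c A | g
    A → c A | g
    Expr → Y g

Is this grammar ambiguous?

Only Y, T, X, A are reachable from Y; ignoring the rest: Each reachable nonterminal has at most one production per leading terminal, and all productions are right-linear; the derivation is determined token-by-token.

Unambiguous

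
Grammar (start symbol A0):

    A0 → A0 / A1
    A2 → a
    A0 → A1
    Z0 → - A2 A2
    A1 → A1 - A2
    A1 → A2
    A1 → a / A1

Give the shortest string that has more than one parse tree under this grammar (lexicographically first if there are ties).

length 1: no string has ≥2 trees
length 3: a / a has 2 parse trees

Two derivations of a / a:
  A0 ⇒ A0 / A1 ⇒ A1 / A1 ⇒ A2 / A1 ⇒ a / A1 ⇒ a / A2 ⇒ a / a
  A0 ⇒ A1 ⇒ a / A1 ⇒ a / A2 ⇒ a / a

a / a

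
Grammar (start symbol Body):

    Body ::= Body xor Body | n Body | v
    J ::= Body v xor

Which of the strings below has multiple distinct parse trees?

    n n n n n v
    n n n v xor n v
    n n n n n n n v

n n n n n v: 1 tree
n n n v xor n v: 4 trees
n n n n n n n v: 1 tree

n n n v xor n v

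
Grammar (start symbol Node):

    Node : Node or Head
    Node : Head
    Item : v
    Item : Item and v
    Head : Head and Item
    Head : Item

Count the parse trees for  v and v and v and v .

Parse trees for v and v and v and v:
  [Node [Head [Head [Item v]] and [Item [Item [Item v] and v] and v]]]
  [Node [Head [Head [Head [Item v]] and [Item v]] and [Item [Item v] and v]]]
  [Node [Head [Head [Item [Item v] and v]] and [Item [Item v] and v]]]
  [Node [Head [Head [Head [Item v]] and [Item [Item v] and v]] and [Item v]]]
  [Node [Head [Head [Head [Head [Item v]] and [Item v]] and [Item v]] and [Item v]]]
  [Node [Head [Head [Head [Item [Item v] and v]] and [Item v]] and [Item v]]]
  [Node [Head [Head [Item [Item [Item v] and v] and v]] and [Item v]]]
  [Node [Head [Item [Item [Item [Item v] and v] and v] and v]]]

8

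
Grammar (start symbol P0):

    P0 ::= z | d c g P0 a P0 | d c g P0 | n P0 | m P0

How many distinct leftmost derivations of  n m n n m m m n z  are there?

Parse trees for n m n n m m m n z:
  [P0 n [P0 m [P0 n [P0 n [P0 m [P0 m [P0 m [P0 n [P0 z]]]]]]]]]

1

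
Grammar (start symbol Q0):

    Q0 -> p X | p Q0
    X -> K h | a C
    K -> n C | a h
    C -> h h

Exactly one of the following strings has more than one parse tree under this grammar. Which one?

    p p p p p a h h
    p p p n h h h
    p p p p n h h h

p p p p p a h h: 2 trees
p p p n h h h: 1 tree
p p p p n h h h: 1 tree

p p p p p a h h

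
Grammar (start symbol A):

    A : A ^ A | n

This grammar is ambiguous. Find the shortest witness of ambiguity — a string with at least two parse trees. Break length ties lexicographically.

n ^ n ^ n

length 1: no string has ≥2 trees
length 3: no string has ≥2 trees
length 5: n ^ n ^ n has 2 parse trees

Two derivations of n ^ n ^ n:
  A ⇒ A ^ A ⇒ A ^ A ^ A ⇒ n ^ A ^ A ⇒ n ^ n ^ A ⇒ n ^ n ^ n
  A ⇒ A ^ A ⇒ n ^ A ⇒ n ^ A ^ A ⇒ n ^ n ^ A ⇒ n ^ n ^ n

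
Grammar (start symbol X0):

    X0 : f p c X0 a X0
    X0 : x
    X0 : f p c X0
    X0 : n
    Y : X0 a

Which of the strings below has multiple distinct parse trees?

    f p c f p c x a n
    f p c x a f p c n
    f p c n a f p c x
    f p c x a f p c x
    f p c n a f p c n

f p c f p c x a n: 2 trees
f p c x a f p c n: 1 tree
f p c n a f p c x: 1 tree
f p c x a f p c x: 1 tree
f p c n a f p c n: 1 tree

f p c f p c x a n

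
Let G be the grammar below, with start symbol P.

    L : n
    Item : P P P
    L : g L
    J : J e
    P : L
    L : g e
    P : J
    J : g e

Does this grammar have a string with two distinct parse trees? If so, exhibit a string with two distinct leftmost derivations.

Ambiguous

Witness: g e

Derivation 1: P ⇒ L ⇒ g e
Derivation 2: P ⇒ J ⇒ g e

Two distinct leftmost derivations for the same string.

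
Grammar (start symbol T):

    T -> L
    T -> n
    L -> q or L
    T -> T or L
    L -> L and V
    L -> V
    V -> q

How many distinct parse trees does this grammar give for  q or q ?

Parse trees for q or q:
  [T [L q or [L [V q]]]]
  [T [T [L [V q]]] or [L [V q]]]

2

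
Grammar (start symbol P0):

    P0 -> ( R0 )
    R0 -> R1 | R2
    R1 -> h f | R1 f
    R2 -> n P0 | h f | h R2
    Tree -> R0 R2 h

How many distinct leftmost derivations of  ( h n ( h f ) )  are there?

2

Parse trees for ( h n ( h f ) ):
  [P0 ( [R0 [R2 h [R2 n [P0 ( [R0 [R1 h f]] )]]]] )]
  [P0 ( [R0 [R2 h [R2 n [P0 ( [R0 [R2 h f]] )]]]] )]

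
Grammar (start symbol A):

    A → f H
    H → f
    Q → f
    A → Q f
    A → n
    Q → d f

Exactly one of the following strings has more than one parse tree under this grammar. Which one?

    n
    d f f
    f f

f f

n: 1 tree
d f f: 1 tree
f f: 2 trees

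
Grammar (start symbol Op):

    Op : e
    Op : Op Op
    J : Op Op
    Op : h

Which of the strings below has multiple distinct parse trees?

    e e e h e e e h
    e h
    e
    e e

e e e h e e e h

e e e h e e e h: 429 trees
e h: 1 tree
e: 1 tree
e e: 1 tree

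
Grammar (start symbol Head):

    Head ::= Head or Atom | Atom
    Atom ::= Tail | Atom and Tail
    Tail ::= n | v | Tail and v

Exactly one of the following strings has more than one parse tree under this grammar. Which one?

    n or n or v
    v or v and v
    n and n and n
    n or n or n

n or n or v: 1 tree
v or v and v: 2 trees
n and n and n: 1 tree
n or n or n: 1 tree

v or v and v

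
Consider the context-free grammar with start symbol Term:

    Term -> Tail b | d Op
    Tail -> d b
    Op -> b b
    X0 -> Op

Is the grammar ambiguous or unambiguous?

Ambiguous

Witness: d b b

Derivation 1: Term ⇒ Tail b ⇒ d b b
Derivation 2: Term ⇒ d Op ⇒ d b b

Two distinct leftmost derivations for the same string.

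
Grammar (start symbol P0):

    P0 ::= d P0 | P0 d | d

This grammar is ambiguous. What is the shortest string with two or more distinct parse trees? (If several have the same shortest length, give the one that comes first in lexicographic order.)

d d

length 1: no string has ≥2 trees
length 2: d d has 2 parse trees

Two derivations of d d:
  P0 ⇒ d P0 ⇒ d d
  P0 ⇒ P0 d ⇒ d d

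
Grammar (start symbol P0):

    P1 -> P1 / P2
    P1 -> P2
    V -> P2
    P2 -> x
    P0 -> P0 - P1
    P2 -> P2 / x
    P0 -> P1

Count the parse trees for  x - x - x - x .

1

Parse trees for x - x - x - x:
  [P0 [P0 [P0 [P0 [P1 [P2 x]]] - [P1 [P2 x]]] - [P1 [P2 x]]] - [P1 [P2 x]]]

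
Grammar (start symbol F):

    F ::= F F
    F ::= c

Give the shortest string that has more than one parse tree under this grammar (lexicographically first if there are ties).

length 1: no string has ≥2 trees
length 2: no string has ≥2 trees
length 3: c c c has 2 parse trees

Two derivations of c c c:
  F ⇒ F F ⇒ F F F ⇒ c F F ⇒ c c F ⇒ c c c
  F ⇒ F F ⇒ c F ⇒ c F F ⇒ c c F ⇒ c c c

c c c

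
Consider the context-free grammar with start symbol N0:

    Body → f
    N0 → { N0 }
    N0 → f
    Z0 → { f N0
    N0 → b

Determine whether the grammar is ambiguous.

Unambiguous

Only N0 is reachable from N0; ignoring the rest: L(N0) is { openⁿ atom closeⁿ : n ≥ 0 }. The bracket depth fixes n, and the derivation is forced at every step.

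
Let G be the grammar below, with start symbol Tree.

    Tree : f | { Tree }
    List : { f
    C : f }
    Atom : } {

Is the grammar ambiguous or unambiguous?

Unambiguous

(List, C, Atom are unreachable from Tree, so their rules don't affect L(Tree).) L(Tree) is { openⁿ atom closeⁿ : n ≥ 0 }. The bracket depth fixes n, and the derivation is forced at every step.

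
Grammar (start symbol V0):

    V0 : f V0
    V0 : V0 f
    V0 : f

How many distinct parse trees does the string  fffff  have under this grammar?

Parse trees for fffff (showing first 6 of 16):
  [V0 f [V0 f [V0 f [V0 f [V0 f]]]]]
  [V0 f [V0 f [V0 f [V0 [V0 f] f]]]]
  [V0 f [V0 f [V0 [V0 f [V0 f]] f]]]
  [V0 f [V0 f [V0 [V0 [V0 f] f] f]]]
  [V0 f [V0 [V0 f [V0 f [V0 f]]] f]]
  [V0 f [V0 [V0 f [V0 [V0 f] f]] f]]

16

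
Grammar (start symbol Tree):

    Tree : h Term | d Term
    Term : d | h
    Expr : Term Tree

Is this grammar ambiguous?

Unambiguous

Only Tree, Term are reachable from Tree; ignoring the rest: Restricted to the reachable nonterminals, every rule has the form A → t or A → t B, and no two rules for the same A share a first terminal. The grammar encodes a DFA — one run per string.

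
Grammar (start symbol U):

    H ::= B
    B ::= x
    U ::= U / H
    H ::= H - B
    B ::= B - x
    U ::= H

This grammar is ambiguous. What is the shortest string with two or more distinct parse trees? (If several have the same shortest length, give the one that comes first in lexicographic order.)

length 1: no string has ≥2 trees
length 3: x - x has 2 parse trees

Two derivations of x - x:
  U ⇒ H ⇒ B ⇒ B - x ⇒ x - x
  U ⇒ H ⇒ H - B ⇒ B - B ⇒ x - B ⇒ x - x

x - x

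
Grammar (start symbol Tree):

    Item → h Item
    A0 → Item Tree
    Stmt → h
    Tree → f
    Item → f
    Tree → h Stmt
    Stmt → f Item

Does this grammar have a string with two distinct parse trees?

Unambiguous

(A0 is unreachable from Tree, so its rules don't affect L(Tree).) The reachable rules are right-linear with at most one rule per (nonterminal, next-terminal) pair. Each input token forces the next rule, so parsing is deterministic.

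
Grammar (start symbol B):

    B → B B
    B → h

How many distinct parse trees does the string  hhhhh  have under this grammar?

Parse trees for hhhhh (showing first 6 of 14):
  [B [B h] [B [B h] [B [B h] [B [B h] [B h]]]]]
  [B [B h] [B [B h] [B [B [B h] [B h]] [B h]]]]
  [B [B h] [B [B [B h] [B h]] [B [B h] [B h]]]]
  [B [B h] [B [B [B h] [B [B h] [B h]]] [B h]]]
  [B [B h] [B [B [B [B h] [B h]] [B h]] [B h]]]
  [B [B [B h] [B h]] [B [B h] [B [B h] [B h]]]]

14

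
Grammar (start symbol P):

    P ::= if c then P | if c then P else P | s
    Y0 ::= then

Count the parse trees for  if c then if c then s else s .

Parse trees for if c then if c then s else s:
  [P if c then [P if c then [P s] else [P s]]]
  [P if c then [P if c then [P s]] else [P s]]

2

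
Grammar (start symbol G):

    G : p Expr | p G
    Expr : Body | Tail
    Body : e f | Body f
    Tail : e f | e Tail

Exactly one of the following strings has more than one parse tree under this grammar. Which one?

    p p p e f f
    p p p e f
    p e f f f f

p p p e f

p p p e f f: 1 tree
p p p e f: 2 trees
p e f f f f: 1 tree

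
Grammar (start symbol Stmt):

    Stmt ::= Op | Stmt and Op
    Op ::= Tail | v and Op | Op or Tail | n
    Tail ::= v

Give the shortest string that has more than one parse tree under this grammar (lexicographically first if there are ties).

length 1: no string has ≥2 trees
length 3: v and n has 2 parse trees

Two derivations of v and n:
  Stmt ⇒ Op ⇒ v and Op ⇒ v and n
  Stmt ⇒ Stmt and Op ⇒ Op and Op ⇒ Tail and Op ⇒ v and Op ⇒ v and n

v and n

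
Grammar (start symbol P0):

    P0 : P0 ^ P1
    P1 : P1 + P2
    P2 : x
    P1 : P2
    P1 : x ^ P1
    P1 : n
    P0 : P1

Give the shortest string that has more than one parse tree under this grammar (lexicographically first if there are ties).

x ^ n

length 1: no string has ≥2 trees
length 3: x ^ n has 2 parse trees

Two derivations of x ^ n:
  P0 ⇒ P0 ^ P1 ⇒ P1 ^ P1 ⇒ P2 ^ P1 ⇒ x ^ P1 ⇒ x ^ n
  P0 ⇒ P1 ⇒ x ^ P1 ⇒ x ^ n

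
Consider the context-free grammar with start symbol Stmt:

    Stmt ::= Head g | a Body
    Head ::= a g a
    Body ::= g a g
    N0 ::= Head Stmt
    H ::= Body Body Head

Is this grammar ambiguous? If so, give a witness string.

Ambiguous

Witness: a g a g

Derivation 1: Stmt ⇒ Head g ⇒ a g a g
Derivation 2: Stmt ⇒ a Body ⇒ a g a g

Two distinct leftmost derivations for the same string.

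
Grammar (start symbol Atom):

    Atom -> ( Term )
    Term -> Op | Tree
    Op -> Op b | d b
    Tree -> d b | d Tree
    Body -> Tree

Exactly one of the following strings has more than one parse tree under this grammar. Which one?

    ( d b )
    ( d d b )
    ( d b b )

( d b )

( d b ): 2 trees
( d d b ): 1 tree
( d b b ): 1 tree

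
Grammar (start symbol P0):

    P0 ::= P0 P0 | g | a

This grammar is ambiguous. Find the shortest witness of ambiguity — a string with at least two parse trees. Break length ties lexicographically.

length 1: no string has ≥2 trees
length 2: no string has ≥2 trees
length 3: a a a has 2 parse trees

Two derivations of a a a:
  P0 ⇒ P0 P0 ⇒ P0 P0 P0 ⇒ a P0 P0 ⇒ a a P0 ⇒ a a a
  P0 ⇒ P0 P0 ⇒ a P0 ⇒ a P0 P0 ⇒ a a P0 ⇒ a a a

a a a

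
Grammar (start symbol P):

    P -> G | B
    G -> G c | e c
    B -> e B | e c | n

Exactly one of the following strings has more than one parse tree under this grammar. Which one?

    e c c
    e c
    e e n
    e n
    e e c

e c

e c c: 1 tree
e c: 2 trees
e e n: 1 tree
e n: 1 tree
e e c: 1 tree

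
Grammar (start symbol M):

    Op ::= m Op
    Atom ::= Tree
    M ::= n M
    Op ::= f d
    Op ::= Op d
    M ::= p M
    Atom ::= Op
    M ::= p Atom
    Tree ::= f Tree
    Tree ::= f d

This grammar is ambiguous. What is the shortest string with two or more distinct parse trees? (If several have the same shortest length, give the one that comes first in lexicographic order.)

length 3: p f d has 2 parse trees

Two derivations of p f d:
  M ⇒ p Atom ⇒ p Tree ⇒ p f d
  M ⇒ p Atom ⇒ p Op ⇒ p f d

p f d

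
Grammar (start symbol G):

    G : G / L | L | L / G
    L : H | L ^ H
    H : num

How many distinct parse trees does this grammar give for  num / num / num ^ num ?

4

Parse trees for num / num / num ^ num:
  [G [G [G [L [H num]]] / [L [H num]]] / [L [L [H num]] ^ [H num]]]
  [G [G [L [H num]] / [G [L [H num]]]] / [L [L [H num]] ^ [H num]]]
  [G [L [H num]] / [G [G [L [H num]]] / [L [L [H num]] ^ [H num]]]]
  [G [L [H num]] / [G [L [H num]] / [G [L [L [H num]] ^ [H num]]]]]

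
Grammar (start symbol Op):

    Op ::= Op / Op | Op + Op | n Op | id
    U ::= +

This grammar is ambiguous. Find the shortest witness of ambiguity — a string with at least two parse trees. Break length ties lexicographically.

n id + id

length 1: no string has ≥2 trees
length 2: no string has ≥2 trees
length 3: no string has ≥2 trees
length 4: n id + id has 2 parse trees

Two derivations of n id + id:
  Op ⇒ Op + Op ⇒ n Op + Op ⇒ n id + Op ⇒ n id + id
  Op ⇒ n Op ⇒ n Op + Op ⇒ n id + Op ⇒ n id + id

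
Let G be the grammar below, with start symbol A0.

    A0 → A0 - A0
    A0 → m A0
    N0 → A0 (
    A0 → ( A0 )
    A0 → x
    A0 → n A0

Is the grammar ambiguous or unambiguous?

Witness: m x - x

Derivation 1: A0 ⇒ A0 - A0 ⇒ m A0 - A0 ⇒ m x - A0 ⇒ m x - x
Derivation 2: A0 ⇒ m A0 ⇒ m A0 - A0 ⇒ m x - A0 ⇒ m x - x

Two distinct leftmost derivations for the same string.

Ambiguous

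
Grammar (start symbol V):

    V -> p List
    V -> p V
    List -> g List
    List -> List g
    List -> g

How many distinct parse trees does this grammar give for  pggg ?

Parse trees for pggg:
  [V p [List g [List g [List g]]]]
  [V p [List g [List [List g] g]]]
  [V p [List [List g [List g]] g]]
  [V p [List [List [List g] g] g]]

4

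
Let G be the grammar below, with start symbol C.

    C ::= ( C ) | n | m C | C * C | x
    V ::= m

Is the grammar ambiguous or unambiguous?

Ambiguous

Witness: m n * n

Derivation 1: C ⇒ m C ⇒ m C * C ⇒ m n * C ⇒ m n * n
Derivation 2: C ⇒ C * C ⇒ m C * C ⇒ m n * C ⇒ m n * n

Two distinct leftmost derivations for the same string.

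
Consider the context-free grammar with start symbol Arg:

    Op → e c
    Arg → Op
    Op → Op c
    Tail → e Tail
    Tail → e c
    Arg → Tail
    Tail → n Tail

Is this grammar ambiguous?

Ambiguous

Witness: e c

Derivation 1: Arg ⇒ Op ⇒ e c
Derivation 2: Arg ⇒ Tail ⇒ e c

Two distinct leftmost derivations for the same string.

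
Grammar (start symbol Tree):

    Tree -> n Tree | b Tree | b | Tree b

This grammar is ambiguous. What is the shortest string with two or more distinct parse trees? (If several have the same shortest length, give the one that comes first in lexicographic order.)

b b

length 1: no string has ≥2 trees
length 2: b b has 2 parse trees

Two derivations of b b:
  Tree ⇒ b Tree ⇒ b b
  Tree ⇒ Tree b ⇒ b b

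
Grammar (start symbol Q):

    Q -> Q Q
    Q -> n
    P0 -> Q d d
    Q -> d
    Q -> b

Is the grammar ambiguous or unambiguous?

Ambiguous

Witness: b b b

Derivation 1: Q ⇒ Q Q ⇒ Q Q Q ⇒ b Q Q ⇒ b b Q ⇒ b b b
Derivation 2: Q ⇒ Q Q ⇒ b Q ⇒ b Q Q ⇒ b b Q ⇒ b b b

Two distinct leftmost derivations for the same string.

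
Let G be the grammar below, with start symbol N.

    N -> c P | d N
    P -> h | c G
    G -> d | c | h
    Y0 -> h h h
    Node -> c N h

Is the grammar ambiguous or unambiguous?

Unambiguous

Only N, P, G are reachable from N; ignoring the rest: The reachable rules are right-linear with at most one rule per (nonterminal, next-terminal) pair. Each input token forces the next rule, so parsing is deterministic.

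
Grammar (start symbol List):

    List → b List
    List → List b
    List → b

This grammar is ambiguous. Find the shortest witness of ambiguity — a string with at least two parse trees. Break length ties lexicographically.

length 1: no string has ≥2 trees
length 2: b b has 2 parse trees

Two derivations of b b:
  List ⇒ b List ⇒ b b
  List ⇒ List b ⇒ b b

b b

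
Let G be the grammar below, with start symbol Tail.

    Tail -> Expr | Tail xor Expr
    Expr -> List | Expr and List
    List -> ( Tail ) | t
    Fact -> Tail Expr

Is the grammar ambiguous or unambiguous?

Only Tail, Expr, List are reachable from Tail; ignoring the rest: The grammar is stratified — Tail handles 'xor' (left-recursive), Expr handles 'and', List atoms. Each operator has a fixed associativity and precedence level, so every string has one parse.

Unambiguous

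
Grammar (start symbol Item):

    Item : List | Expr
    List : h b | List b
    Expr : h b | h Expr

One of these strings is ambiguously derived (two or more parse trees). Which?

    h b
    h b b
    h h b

h b: 2 trees
h b b: 1 tree
h h b: 1 tree

h b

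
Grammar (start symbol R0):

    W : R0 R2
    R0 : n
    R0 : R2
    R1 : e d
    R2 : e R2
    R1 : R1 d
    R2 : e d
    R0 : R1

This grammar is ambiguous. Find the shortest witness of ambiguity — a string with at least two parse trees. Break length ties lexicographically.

length 1: no string has ≥2 trees
length 2: e d has 2 parse trees

Two derivations of e d:
  R0 ⇒ R2 ⇒ e d
  R0 ⇒ R1 ⇒ e d

e d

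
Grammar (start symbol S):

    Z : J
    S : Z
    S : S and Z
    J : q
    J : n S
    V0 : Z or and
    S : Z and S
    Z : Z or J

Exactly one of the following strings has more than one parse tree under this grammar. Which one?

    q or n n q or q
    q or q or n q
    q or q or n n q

q or n n q or q: 3 trees
q or q or n q: 1 tree
q or q or n n q: 1 tree

q or n n q or q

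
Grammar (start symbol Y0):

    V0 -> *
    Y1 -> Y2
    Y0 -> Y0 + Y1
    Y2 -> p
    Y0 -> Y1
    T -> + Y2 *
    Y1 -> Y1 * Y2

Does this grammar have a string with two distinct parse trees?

Unambiguous

Only Y0, Y1, Y2 are reachable from Y0; ignoring the rest: The grammar is stratified — Y0 handles '+' (left-recursive), Y1 handles '*', Y2 atoms. Each operator has a fixed associativity and precedence level, so every string has one parse.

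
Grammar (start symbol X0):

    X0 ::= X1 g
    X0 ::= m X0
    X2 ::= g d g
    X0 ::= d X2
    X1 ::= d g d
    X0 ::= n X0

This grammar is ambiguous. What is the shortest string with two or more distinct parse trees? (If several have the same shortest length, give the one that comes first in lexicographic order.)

d g d g

length 4: d g d g has 2 parse trees

Two derivations of d g d g:
  X0 ⇒ X1 g ⇒ d g d g
  X0 ⇒ d X2 ⇒ d g d g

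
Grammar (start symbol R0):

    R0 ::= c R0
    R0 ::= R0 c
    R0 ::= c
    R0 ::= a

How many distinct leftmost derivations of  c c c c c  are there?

16

Parse trees for c c c c c (showing first 6 of 16):
  [R0 c [R0 c [R0 c [R0 c [R0 c]]]]]
  [R0 c [R0 c [R0 c [R0 [R0 c] c]]]]
  [R0 c [R0 c [R0 [R0 c [R0 c]] c]]]
  [R0 c [R0 c [R0 [R0 [R0 c] c] c]]]
  [R0 c [R0 [R0 c [R0 c [R0 c]]] c]]
  [R0 c [R0 [R0 c [R0 [R0 c] c]] c]]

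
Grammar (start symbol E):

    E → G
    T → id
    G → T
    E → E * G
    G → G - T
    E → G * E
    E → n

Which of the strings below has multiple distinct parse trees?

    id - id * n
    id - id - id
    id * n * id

id - id * n: 1 tree
id - id - id: 1 tree
id * n * id: 2 trees

id * n * id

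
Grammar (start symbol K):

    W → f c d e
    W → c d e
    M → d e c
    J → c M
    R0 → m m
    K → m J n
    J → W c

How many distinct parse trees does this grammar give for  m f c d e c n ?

Parse trees for m f c d e c n:
  [K m [J [W f c d e] c] n]

1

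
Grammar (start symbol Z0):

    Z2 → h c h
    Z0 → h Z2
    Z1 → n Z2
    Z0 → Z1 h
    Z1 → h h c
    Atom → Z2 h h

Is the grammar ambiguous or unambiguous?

Witness: h h c h

Derivation 1: Z0 ⇒ h Z2 ⇒ h h c h
Derivation 2: Z0 ⇒ Z1 h ⇒ h h c h

Two distinct leftmost derivations for the same string.

Ambiguous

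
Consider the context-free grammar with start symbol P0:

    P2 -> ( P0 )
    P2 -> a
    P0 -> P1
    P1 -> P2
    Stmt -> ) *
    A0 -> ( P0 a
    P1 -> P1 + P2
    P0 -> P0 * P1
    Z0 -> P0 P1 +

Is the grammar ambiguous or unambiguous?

Unambiguous

Only P0, P1, P2 are reachable from P0; ignoring the rest: P0 → P0 * P1 | P1  ;  P1 → P1 + P2 | P2  — a left-associative chain with P2 at the bottom. Each string factors uniquely by precedence.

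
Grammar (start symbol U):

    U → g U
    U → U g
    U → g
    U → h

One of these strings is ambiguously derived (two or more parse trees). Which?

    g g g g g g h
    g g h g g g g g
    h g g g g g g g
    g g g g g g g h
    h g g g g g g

g g h g g g g g

g g g g g g h: 1 tree
g g h g g g g g: 21 trees
h g g g g g g g: 1 tree
g g g g g g g h: 1 tree
h g g g g g g: 1 tree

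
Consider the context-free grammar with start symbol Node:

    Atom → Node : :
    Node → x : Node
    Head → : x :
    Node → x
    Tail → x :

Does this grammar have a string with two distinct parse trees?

Only Node is reachable from Node; ignoring the rest: Right-recursive list with a separator: after each atom, whether the separator follows determines the rule. One parse per string.

Unambiguous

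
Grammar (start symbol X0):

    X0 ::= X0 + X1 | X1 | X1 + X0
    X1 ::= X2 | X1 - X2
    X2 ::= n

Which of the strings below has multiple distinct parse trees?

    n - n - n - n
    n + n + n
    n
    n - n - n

n - n - n - n: 1 tree
n + n + n: 4 trees
n: 1 tree
n - n - n: 1 tree

n + n + n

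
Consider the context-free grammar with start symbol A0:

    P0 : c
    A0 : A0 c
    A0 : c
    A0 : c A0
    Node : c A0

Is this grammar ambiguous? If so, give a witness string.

Ambiguous

Witness: c c

Derivation 1: A0 ⇒ A0 c ⇒ c c
Derivation 2: A0 ⇒ c A0 ⇒ c c

Two distinct leftmost derivations for the same string.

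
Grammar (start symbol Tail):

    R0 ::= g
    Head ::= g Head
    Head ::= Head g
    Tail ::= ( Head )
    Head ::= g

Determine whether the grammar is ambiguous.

Ambiguous

Witness: ( g g )

Derivation 1: Tail ⇒ ( Head ) ⇒ ( g Head ) ⇒ ( g g )
Derivation 2: Tail ⇒ ( Head ) ⇒ ( Head g ) ⇒ ( g g )

Two distinct leftmost derivations for the same string.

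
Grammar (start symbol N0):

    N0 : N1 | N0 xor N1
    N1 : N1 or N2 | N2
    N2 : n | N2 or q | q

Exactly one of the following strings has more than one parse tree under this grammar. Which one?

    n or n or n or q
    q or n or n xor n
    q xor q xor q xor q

n or n or n or q: 2 trees
q or n or n xor n: 1 tree
q xor q xor q xor q: 1 tree

n or n or n or q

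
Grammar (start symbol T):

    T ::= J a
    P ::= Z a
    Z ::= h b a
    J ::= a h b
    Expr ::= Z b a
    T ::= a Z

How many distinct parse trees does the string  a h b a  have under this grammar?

Parse trees for a h b a:
  [T [J a h b] a]
  [T a [Z h b a]]

2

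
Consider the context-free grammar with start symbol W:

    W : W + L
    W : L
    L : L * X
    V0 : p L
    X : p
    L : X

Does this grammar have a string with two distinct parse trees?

(V0 is unreachable from W, so its rules don't affect L(W).) W → W + L | L  ;  L → L * X | X  — a left-associative chain with X at the bottom. Each string factors uniquely by precedence.

Unambiguous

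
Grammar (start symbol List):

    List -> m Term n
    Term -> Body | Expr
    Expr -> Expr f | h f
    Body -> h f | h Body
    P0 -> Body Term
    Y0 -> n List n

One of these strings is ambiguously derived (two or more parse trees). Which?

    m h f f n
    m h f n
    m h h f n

m h f f n: 1 tree
m h f n: 2 trees
m h h f n: 1 tree

m h f n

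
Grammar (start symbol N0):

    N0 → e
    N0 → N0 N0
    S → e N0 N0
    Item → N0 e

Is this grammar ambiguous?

Witness: e e e

Derivation 1: N0 ⇒ N0 N0 ⇒ e N0 ⇒ e N0 N0 ⇒ e e N0 ⇒ e e e
Derivation 2: N0 ⇒ N0 N0 ⇒ N0 N0 N0 ⇒ e N0 N0 ⇒ e e N0 ⇒ e e e

Two distinct leftmost derivations for the same string.

Ambiguous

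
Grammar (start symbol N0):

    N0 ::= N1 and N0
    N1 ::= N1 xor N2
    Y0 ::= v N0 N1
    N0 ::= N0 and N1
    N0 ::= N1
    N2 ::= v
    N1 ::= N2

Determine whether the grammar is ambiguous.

Witness: v and v

Derivation 1: N0 ⇒ N1 and N0 ⇒ N2 and N0 ⇒ v and N0 ⇒ v and N1 ⇒ v and N2 ⇒ v and v
Derivation 2: N0 ⇒ N0 and N1 ⇒ N1 and N1 ⇒ N2 and N1 ⇒ v and N1 ⇒ v and N2 ⇒ v and v

Two distinct leftmost derivations for the same string.

Ambiguous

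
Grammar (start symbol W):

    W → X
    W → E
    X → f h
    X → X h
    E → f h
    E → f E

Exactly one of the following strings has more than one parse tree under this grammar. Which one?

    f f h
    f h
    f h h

f h

f f h: 1 tree
f h: 2 trees
f h h: 1 tree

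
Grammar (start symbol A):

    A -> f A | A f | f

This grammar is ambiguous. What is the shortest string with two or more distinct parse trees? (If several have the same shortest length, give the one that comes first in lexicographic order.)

f f

length 1: no string has ≥2 trees
length 2: f f has 2 parse trees

Two derivations of f f:
  A ⇒ f A ⇒ f f
  A ⇒ A f ⇒ f f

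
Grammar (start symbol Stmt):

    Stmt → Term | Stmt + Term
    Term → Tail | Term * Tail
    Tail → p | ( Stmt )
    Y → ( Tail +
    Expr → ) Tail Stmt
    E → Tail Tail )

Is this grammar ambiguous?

Unambiguous

(Y, Expr, E are unreachable from Stmt, so their rules don't affect L(Stmt).) This is a standard precedence ladder (Stmt over Term over Tail), with each level left-recursive on its own operator ('+' at Stmt, '*' at Term). That structure is LR(1), hence unambiguous.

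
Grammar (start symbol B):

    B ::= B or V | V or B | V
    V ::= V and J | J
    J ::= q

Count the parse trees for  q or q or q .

4

Parse trees for q or q or q:
  [B [B [B [V [J q]]] or [V [J q]]] or [V [J q]]]
  [B [B [V [J q]] or [B [V [J q]]]] or [V [J q]]]
  [B [V [J q]] or [B [B [V [J q]]] or [V [J q]]]]
  [B [V [J q]] or [B [V [J q]] or [B [V [J q]]]]]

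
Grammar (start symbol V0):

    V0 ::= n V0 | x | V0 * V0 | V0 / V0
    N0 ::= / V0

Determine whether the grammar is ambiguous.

Ambiguous

Witness: n x * x

Derivation 1: V0 ⇒ n V0 ⇒ n V0 * V0 ⇒ n x * V0 ⇒ n x * x
Derivation 2: V0 ⇒ V0 * V0 ⇒ n V0 * V0 ⇒ n x * V0 ⇒ n x * x

Two distinct leftmost derivations for the same string.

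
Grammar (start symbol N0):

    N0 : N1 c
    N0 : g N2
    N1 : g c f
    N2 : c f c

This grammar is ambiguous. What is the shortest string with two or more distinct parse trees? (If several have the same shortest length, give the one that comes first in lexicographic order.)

g c f c

length 4: g c f c has 2 parse trees

Two derivations of g c f c:
  N0 ⇒ N1 c ⇒ g c f c
  N0 ⇒ g N2 ⇒ g c f c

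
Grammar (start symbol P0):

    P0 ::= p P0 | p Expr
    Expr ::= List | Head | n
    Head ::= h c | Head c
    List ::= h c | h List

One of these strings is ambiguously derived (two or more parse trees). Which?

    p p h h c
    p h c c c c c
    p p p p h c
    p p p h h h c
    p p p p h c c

p p h h c: 1 tree
p h c c c c c: 1 tree
p p p p h c: 2 trees
p p p h h h c: 1 tree
p p p p h c c: 1 tree

p p p p h c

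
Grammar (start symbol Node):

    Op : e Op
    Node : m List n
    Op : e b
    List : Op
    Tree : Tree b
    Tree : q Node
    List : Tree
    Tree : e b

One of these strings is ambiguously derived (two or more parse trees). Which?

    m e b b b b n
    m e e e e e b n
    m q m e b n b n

m e b b b b n: 1 tree
m e e e e e b n: 1 tree
m q m e b n b n: 2 trees

m q m e b n b n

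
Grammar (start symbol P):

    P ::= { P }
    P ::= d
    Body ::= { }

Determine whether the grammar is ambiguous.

Unambiguous

Only P is reachable from P; ignoring the rest: Each string is a nest of matched brackets around a single atom. An opening bracket forces the recursive rule; an atom forces the base rule.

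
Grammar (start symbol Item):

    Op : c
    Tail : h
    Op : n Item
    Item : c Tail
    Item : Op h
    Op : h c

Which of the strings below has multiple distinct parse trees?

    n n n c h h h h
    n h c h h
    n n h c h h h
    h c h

n n n c h h h h: 2 trees
n h c h h: 1 tree
n n h c h h h: 1 tree
h c h: 1 tree

n n n c h h h h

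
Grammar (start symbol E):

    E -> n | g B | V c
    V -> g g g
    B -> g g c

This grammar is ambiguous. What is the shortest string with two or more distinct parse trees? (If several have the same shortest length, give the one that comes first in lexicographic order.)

g g g c

length 1: no string has ≥2 trees
length 4: g g g c has 2 parse trees

Two derivations of g g g c:
  E ⇒ g B ⇒ g g g c
  E ⇒ V c ⇒ g g g c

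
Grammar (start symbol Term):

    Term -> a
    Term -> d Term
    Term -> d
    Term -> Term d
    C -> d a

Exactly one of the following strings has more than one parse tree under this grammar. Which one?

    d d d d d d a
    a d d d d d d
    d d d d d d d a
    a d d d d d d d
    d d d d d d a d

d d d d d d a d

d d d d d d a: 1 tree
a d d d d d d: 1 tree
d d d d d d d a: 1 tree
a d d d d d d d: 1 tree
d d d d d d a d: 7 trees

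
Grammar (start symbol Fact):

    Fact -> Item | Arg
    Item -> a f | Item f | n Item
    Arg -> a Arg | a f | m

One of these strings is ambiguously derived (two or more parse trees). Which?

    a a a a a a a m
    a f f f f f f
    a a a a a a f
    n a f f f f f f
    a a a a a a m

a a a a a a a m: 1 tree
a f f f f f f: 1 tree
a a a a a a f: 1 tree
n a f f f f f f: 6 trees
a a a a a a m: 1 tree

n a f f f f f f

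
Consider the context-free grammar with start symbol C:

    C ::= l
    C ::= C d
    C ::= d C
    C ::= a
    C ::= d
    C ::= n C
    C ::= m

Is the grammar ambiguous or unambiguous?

Ambiguous

Witness: d d

Derivation 1: C ⇒ C d ⇒ d d
Derivation 2: C ⇒ d C ⇒ d d

Two distinct leftmost derivations for the same string.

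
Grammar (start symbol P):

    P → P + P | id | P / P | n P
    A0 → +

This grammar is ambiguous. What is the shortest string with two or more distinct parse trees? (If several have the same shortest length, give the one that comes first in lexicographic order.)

n id + id

length 1: no string has ≥2 trees
length 2: no string has ≥2 trees
length 3: no string has ≥2 trees
length 4: n id + id has 2 parse trees

Two derivations of n id + id:
  P ⇒ P + P ⇒ n P + P ⇒ n id + P ⇒ n id + id
  P ⇒ n P ⇒ n P + P ⇒ n id + P ⇒ n id + id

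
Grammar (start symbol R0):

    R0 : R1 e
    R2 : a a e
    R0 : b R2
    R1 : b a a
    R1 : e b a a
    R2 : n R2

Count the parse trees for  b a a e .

2

Parse trees for b a a e:
  [R0 [R1 b a a] e]
  [R0 b [R2 a a e]]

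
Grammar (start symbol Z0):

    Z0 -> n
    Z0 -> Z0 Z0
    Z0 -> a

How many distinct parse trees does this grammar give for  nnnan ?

14

Parse trees for nnnan (showing first 6 of 14):
  [Z0 [Z0 n] [Z0 [Z0 n] [Z0 [Z0 n] [Z0 [Z0 a] [Z0 n]]]]]
  [Z0 [Z0 n] [Z0 [Z0 n] [Z0 [Z0 [Z0 n] [Z0 a]] [Z0 n]]]]
  [Z0 [Z0 n] [Z0 [Z0 [Z0 n] [Z0 n]] [Z0 [Z0 a] [Z0 n]]]]
  [Z0 [Z0 n] [Z0 [Z0 [Z0 n] [Z0 [Z0 n] [Z0 a]]] [Z0 n]]]
  [Z0 [Z0 n] [Z0 [Z0 [Z0 [Z0 n] [Z0 n]] [Z0 a]] [Z0 n]]]
  [Z0 [Z0 [Z0 n] [Z0 n]] [Z0 [Z0 n] [Z0 [Z0 a] [Z0 n]]]]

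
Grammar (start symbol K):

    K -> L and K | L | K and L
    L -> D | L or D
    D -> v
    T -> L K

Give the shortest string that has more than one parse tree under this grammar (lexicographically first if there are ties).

v and v

length 1: no string has ≥2 trees
length 3: v and v has 2 parse trees

Two derivations of v and v:
  K ⇒ L and K ⇒ D and K ⇒ v and K ⇒ v and L ⇒ v and D ⇒ v and v
  K ⇒ K and L ⇒ L and L ⇒ D and L ⇒ v and L ⇒ v and D ⇒ v and v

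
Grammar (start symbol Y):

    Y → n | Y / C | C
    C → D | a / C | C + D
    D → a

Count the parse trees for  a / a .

2

Parse trees for a / a:
  [Y [Y [C [D a]]] / [C [D a]]]
  [Y [C a / [C [D a]]]]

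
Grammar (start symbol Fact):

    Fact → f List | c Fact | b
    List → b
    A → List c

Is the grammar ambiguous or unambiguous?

(A is unreachable from Fact, so its rules don't affect L(Fact).) Restricted to the reachable nonterminals, every rule has the form A → t or A → t B, and no two rules for the same A share a first terminal. The grammar encodes a DFA — one run per string.

Unambiguous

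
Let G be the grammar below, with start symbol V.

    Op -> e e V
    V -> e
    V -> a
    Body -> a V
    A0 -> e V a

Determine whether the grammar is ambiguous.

Unambiguous

(Body, Op, A0 are unreachable from V, so their rules don't affect L(V).) Each reachable nonterminal has at most one production per leading terminal, and all productions are right-linear; the derivation is determined token-by-token.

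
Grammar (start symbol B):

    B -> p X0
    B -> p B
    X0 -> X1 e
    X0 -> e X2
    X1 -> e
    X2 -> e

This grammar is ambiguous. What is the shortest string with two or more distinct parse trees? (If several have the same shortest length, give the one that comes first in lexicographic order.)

p e e

length 3: p e e has 2 parse trees

Two derivations of p e e:
  B ⇒ p X0 ⇒ p X1 e ⇒ p e e
  B ⇒ p X0 ⇒ p e X2 ⇒ p e e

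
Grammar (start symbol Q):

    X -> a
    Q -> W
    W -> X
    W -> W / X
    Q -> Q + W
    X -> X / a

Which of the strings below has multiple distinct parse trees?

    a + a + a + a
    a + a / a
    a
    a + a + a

a + a / a

a + a + a + a: 1 tree
a + a / a: 2 trees
a: 1 tree
a + a + a: 1 tree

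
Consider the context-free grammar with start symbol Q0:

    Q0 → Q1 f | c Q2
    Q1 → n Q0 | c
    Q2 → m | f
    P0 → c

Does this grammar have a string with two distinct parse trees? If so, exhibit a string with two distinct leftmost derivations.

Witness: c f

Derivation 1: Q0 ⇒ Q1 f ⇒ c f
Derivation 2: Q0 ⇒ c Q2 ⇒ c f

Two distinct leftmost derivations for the same string.

Ambiguous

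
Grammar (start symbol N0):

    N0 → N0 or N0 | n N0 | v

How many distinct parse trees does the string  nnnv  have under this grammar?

1

Parse trees for nnnv:
  [N0 n [N0 n [N0 n [N0 v]]]]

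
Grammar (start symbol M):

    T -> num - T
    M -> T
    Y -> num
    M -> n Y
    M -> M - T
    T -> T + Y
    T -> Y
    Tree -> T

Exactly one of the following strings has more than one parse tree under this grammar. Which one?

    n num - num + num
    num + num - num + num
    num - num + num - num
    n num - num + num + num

num - num + num - num

n num - num + num: 1 tree
num + num - num + num: 1 tree
num - num + num - num: 3 trees
n num - num + num + num: 1 tree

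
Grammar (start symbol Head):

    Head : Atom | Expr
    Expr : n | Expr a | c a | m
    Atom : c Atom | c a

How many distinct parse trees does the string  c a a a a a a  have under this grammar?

1

Parse trees for c a a a a a a:
  [Head [Expr [Expr [Expr [Expr [Expr [Expr c a] a] a] a] a] a]]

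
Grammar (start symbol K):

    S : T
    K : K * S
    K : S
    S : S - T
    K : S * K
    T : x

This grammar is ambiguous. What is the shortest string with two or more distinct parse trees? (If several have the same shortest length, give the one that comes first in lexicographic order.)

length 1: no string has ≥2 trees
length 3: x * x has 2 parse trees

Two derivations of x * x:
  K ⇒ K * S ⇒ S * S ⇒ T * S ⇒ x * S ⇒ x * T ⇒ x * x
  K ⇒ S * K ⇒ T * K ⇒ x * K ⇒ x * S ⇒ x * T ⇒ x * x

x * x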